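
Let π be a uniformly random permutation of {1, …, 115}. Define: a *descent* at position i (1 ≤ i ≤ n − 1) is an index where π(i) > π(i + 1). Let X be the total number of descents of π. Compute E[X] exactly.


Write X = Σ X_I over i = 1, …, 114, with X_I the indicator of one descent.
There are 114 indicators.
For each fixed i, the pair (π(i), π(i+1)) is a uniformly random ordered pair of distinct values from {1, …, 115}; by symmetry P[π(i) > π(i+1)] = 1/2.
By linearity: E[X] = 114 · (1/2) = (115 − 1) · (1/2) = 57 ≈ 57.00000.

E[X] = 57 = 57.00000.


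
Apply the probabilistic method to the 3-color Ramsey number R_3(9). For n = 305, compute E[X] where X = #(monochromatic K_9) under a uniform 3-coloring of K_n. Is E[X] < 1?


E[X] = C(305, 9) · 3^{1 − 36} = 55871664980896050 · 3^{−35} = 55871664980896050/50031545098999707.
As a reduced fraction: E[X] = 18623888326965350/16677181699666569 ≈ 1.11673.
Is E[X] < 1? NO.
Since E[X] ≥ 1, the first-moment bound is inconclusive at n = 305; it does NOT by itself certify R_3(9) > 305.

E[X] = 18623888326965350/16677181699666569 ≈ 1.11673; E[X] ≥ 1; first-moment method inconclusive here.


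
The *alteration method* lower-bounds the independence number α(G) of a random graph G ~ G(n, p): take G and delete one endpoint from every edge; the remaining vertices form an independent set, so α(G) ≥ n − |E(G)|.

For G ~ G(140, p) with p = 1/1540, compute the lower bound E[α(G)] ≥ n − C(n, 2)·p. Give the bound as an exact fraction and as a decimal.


E[|E(G)|] = C(140, 2)·p = 9730 · (1/1540) = 139/22.
E[α(G)] ≥ n − E[|E(G)|] = 140 − 139/22 = 2941/22.
Numerically: ≈ 133.682.
(This is only a lower bound; the true E[α(G)] may be larger.)

E[α(G)] ≥ 2941/22 ≈ 133.682.


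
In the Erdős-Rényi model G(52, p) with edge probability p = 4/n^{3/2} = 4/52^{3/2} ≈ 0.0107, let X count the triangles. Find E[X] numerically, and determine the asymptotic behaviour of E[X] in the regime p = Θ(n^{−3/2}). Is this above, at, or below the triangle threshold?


Number of potential triangles: C(52, 3) = 22100.
Each occurs with probability p³ ≈ (0.0107)³ ≈ 1.21385e-06.
By linearity: E[X] = C(52, 3)·p³ ≈ 22100 · 1.21385e-06 ≈ 0.027.
Since α = 3/2 > 1, p = c/n^{3/2} = o(1/n) is below the triangle threshold p ~ 1/n. Asymptotically E[X] ~ (c³/6)·n^{3(1−α)} = (4³/6)·n^{-1.5} → 0, so by Markov's inequality G has no triangles w.h.p.

E[X] ≈ 0.027; in regime p = Θ(1/n^{3/2}) E[X] tends to 0 (below the triangle threshold p ~ 1/n).


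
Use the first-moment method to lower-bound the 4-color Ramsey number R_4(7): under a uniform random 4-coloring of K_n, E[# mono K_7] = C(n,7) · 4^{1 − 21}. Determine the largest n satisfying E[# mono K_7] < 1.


We need C(n, 7) · 4^{1 − 21} < 1, i.e. C(n, 7) < 4^{21 − 1} = 1099511627776.
Check values of n near the boundary:
  n = 177: C(177, 7) = 957664425960; 957664425960 < 1099511627776? YES
  n = 178: C(178, 7) = 996867063280; 996867063280 < 1099511627776? YES
  n = 179: C(179, 7) = 1037437234460; 1037437234460 < 1099511627776? YES
  n = 180: C(180, 7) = 1079414463600; 1079414463600 < 1099511627776? YES
  n = 181: C(181, 7) = 1122839183400; 1122839183400 < 1099511627776? NO
  n = 182: C(182, 7) = 1167752750736; 1167752750736 < 1099511627776? NO
The largest n with C(n, 7) < 1099511627776 is n = 180 (where E[X] = 67463403975/68719476736 ≈ 0.981722). Hence R_4(7) > 180, i.e. R_4(7) ≥ 181.

Largest n = 180; hence R_4(7) > 180.


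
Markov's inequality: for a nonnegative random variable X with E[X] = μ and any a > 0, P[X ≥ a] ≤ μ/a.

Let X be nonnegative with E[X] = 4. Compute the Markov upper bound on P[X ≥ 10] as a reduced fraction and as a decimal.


μ = E[X] = 4, a = 10.
Markov: P[X ≥ 10] ≤ μ/a = (4)/10 = 2/5.
Numerically: ≈ 0.400.
(Since a = 10 > μ = 4.000, the bound 2/5 is < 1 and informative.)

P[X ≥ 10] ≤ 2/5 ≈ 0.400.


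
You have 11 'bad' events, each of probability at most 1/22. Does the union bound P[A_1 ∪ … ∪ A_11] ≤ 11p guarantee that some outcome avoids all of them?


Union bound: P[∪_{i=1}^{11} A_i] ≤ Σ_i P[A_i] ≤ 11·p = 11·(1/22) = 1/2.
Numerically: 1/2 ≈ 0.50000.
Is 1/2 < 1? YES.
Since P[∪ A_i] ≤ 1/2 < 1, the complement has P[∩ A_i^c] ≥ 1 − 1/2 = 1/2 > 0, so some outcome avoids every A_i.

11·p = 1/2 ≈ 0.50000; existence CERTIFIED by the union bound.


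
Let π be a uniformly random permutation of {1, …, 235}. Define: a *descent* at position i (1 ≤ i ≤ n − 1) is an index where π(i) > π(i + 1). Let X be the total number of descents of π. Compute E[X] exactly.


Write X = Σ X_I over i = 1, …, 234, with X_I the indicator of one descent.
There are 234 indicators.
For each fixed i, the pair (π(i), π(i+1)) is a uniformly random ordered pair of distinct values from {1, …, 235}; by symmetry P[π(i) > π(i+1)] = 1/2.
By linearity: E[X] = 234 · (1/2) = (235 − 1) · (1/2) = 117 ≈ 117.000000.

E[X] = 117 = 117.000000.


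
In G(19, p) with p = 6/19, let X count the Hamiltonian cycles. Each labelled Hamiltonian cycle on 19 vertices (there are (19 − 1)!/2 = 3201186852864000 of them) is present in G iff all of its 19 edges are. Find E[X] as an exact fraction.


K_19 has (19 − 1)!/2 = 3201186852864000 labelled Hamiltonian cycles.
For each such Hamiltonian cycle H, let X_H = 1 if all 19 edges of H are present in G. Then P[X_H = 1] = p^{19} = (6/19)^{19} = 609359740010496/1978419655660313589123979.
Summing the indicators: E[X] = Σ_H E[X_H] = 3201186852864000 · p^{19} = 3201186852864000 · 609359740010496/1978419655660313589123979 = 1950674388386224952567660544000/1978419655660313589123979.
Numerically: E[X] ≈ 9.8598e+05.

E[X] = 3201186852864000 · (6/19)^{19} = 1950674388386224952567660544000/1978419655660313589123979 ≈ 9.8598e+05.


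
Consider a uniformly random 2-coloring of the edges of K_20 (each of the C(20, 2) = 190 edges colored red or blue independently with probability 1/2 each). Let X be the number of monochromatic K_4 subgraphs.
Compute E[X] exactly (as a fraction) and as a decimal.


Let X = Σ_S X_S over the C(20, 4) = 4845 subsets S of size 4, where X_S = 1 if the K_4 on S is monochromatic.
For a fixed S, the K_4 on S has C(4, 2) = 6 edges. P[all 6 edges red] = (1/2)^6, and likewise for blue, so P[monochromatic] = 2·(1/2)^6 = 2^{1 − 6} = 1/32.
By linearity: E[X] = C(20, 4) · 2^{1 − 6} = 4845 · 1/32 = 4845/32.
Numerically: E[X] ≈ 151.40625.

E[X] = C(20,4)·2^(1−C(4,2)) = 4845/32 ≈ 151.40625.


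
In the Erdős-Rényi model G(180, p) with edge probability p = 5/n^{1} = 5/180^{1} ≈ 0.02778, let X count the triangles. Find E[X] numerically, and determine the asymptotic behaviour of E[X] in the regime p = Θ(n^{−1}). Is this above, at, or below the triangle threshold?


Number of potential triangles: C(180, 3) = 955860.
Each occurs with probability p³ ≈ (0.02778)³ ≈ 2.143347e-05.
By linearity: E[X] = C(180, 3)·p³ ≈ 955860 · 2.143347e-05 ≈ 20.4874.
Here α = 1, so p = 5/n is exactly at the triangle threshold p ~ 1/n. Asymptotically E[X] → c³/6 = 5³/6 = 125/6 ≈ 20.8333, a bounded constant. In this regime the triangle count is asymptotically Poisson(c³/6).

E[X] ≈ 20.4874; in regime p = Θ(1/n^{1}) E[X] stays bounded (at the triangle threshold p ~ 1/n).


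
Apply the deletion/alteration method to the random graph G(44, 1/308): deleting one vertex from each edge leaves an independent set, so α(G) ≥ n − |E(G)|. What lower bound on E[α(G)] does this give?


E[|E(G)|] = C(44, 2)·p = 946 · (1/308) = 43/14.
E[α(G)] ≥ n − E[|E(G)|] = 44 − 43/14 = 573/14.
Numerically: ≈ 40.9286.
(This is only a lower bound; the true E[α(G)] may be larger.)

E[α(G)] ≥ 573/14 ≈ 40.9286.


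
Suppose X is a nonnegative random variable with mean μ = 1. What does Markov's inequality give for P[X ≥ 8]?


μ = E[X] = 1, a = 8.
Markov: P[X ≥ 8] ≤ μ/a = (1)/8 = 1/8.
Numerically: ≈ 0.125000.
(Since a = 8 > μ = 1.000000, the bound 1/8 is < 1 and informative.)

P[X ≥ 8] ≤ 1/8 ≈ 0.125000.


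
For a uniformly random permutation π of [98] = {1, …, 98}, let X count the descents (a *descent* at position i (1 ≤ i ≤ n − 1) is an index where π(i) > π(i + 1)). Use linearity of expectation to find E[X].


Write X = Σ X_I over i = 1, …, 97, with X_I the indicator of one descent.
There are 97 indicators.
For each fixed i, the pair (π(i), π(i+1)) is a uniformly random ordered pair of distinct values from {1, …, 98}; by symmetry P[π(i) > π(i+1)] = 1/2.
By linearity: E[X] = 97 · (1/2) = (98 − 1) · (1/2) = 97/2 ≈ 48.500.

E[X] = 97/2 = 48.500.


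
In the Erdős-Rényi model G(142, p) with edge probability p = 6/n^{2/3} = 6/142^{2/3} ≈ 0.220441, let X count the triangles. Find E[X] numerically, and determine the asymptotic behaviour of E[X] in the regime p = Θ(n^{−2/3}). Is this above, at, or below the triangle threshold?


Number of potential triangles: C(142, 3) = 467180.
Each occurs with probability p³ ≈ (0.220441)³ ≈ 1.07121603e-02.
By linearity: E[X] = C(142, 3)·p³ ≈ 467180 · 1.07121603e-02 ≈ 5004.507042.
Since α = 2/3 < 1, p = c/n^{2/3} ≫ 1/n is above the triangle threshold p ~ 1/n. Asymptotically E[X] ~ (c³/6)·n^{3(1−α)} = (6³/6)·n^{1} → ∞; triangles are abundant w.h.p.

E[X] ≈ 5004.507042; in regime p = Θ(1/n^{2/3}) E[X] diverges (above the triangle threshold p ~ 1/n).


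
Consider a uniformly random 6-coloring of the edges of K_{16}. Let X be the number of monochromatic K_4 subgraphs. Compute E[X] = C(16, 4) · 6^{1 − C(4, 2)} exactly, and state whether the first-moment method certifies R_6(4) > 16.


E[X] = C(16, 4) · 6^{1 − 6} = 1820 · 6^{−5} = 1820/7776.
As a reduced fraction: E[X] = 455/1944 ≈ 0.2340535.
Is E[X] < 1? YES.
Since E[X] < 1, there exists a 6-coloring of K_{16} with no monochromatic K_4; hence R_6(4) > 16.

E[X] = 455/1944 ≈ 0.2340535; E[X] < 1, so R_6(4) > 16.


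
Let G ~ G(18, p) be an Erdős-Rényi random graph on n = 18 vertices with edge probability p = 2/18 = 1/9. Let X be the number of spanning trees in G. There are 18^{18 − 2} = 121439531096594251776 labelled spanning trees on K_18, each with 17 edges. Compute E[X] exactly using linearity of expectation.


K_18 has 18^{18 − 2} = 121439531096594251776 labelled spanning trees.
For each such spanning tree H, let X_H = 1 if all 17 edges of H are present in G. Then P[X_H = 1] = p^{17} = (1/9)^{17} = 1/16677181699666569.
By linearity of expectation: E[X] = Σ_H E[X_H] = 121439531096594251776 · p^{17} = 121439531096594251776 · 1/16677181699666569 = 65536/9.
Numerically: E[X] ≈ 7282.

E[X] = 121439531096594251776 · (1/9)^{17} = 65536/9 ≈ 7282.


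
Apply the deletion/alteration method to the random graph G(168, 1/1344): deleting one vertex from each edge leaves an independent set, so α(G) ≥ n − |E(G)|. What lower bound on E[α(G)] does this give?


E[|E(G)|] = C(168, 2)·p = 14028 · (1/1344) = 167/16.
E[α(G)] ≥ n − E[|E(G)|] = 168 − 167/16 = 2521/16.
Numerically: ≈ 157.562500.
(This is only a lower bound; the true E[α(G)] may be larger.)

E[α(G)] ≥ 2521/16 ≈ 157.562500.


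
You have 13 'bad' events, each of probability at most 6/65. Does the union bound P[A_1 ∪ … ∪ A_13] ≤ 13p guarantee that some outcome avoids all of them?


Union bound: P[∪_{i=1}^{13} A_i] ≤ Σ_i P[A_i] ≤ 13·p = 13·(6/65) = 6/5.
Numerically: 6/5 ≈ 1.2000000.
Is 6/5 < 1? NO.
Since the bound 6/5 is ≥ 1, the union bound is uninformative here; it does NOT by itself certify existence.

13·p = 6/5 ≈ 1.2000000; existence NOT certified by the union bound.


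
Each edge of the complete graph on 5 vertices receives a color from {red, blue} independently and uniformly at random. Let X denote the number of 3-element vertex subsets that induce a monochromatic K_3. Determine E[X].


Let X = Σ_S X_S over the C(5, 3) = 10 subsets S of size 3, where X_S = 1 if the K_3 on S is monochromatic.
For a fixed S, the K_3 on S has C(3, 2) = 3 edges. P[all 3 edges red] = (1/2)^3, and likewise for blue, so P[monochromatic] = 2·(1/2)^3 = 2^{1 − 3} = 1/4.
Summing: E[X] = C(5, 3) · 2^{1 − 3} = 10 · 1/4 = 5/2.
Numerically: E[X] ≈ 2.500000.

E[X] = C(5,3)·2^(1−C(3,2)) = 5/2 ≈ 2.500000.


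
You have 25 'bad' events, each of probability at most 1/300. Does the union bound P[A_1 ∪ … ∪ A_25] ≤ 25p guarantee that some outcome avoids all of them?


Union bound: P[∪_{i=1}^{25} A_i] ≤ Σ_i P[A_i] ≤ 25·p = 25·(1/300) = 1/12.
Numerically: 1/12 ≈ 0.08333.
Is 1/12 < 1? YES.
Since P[∪ A_i] ≤ 1/12 < 1, the complement has P[∩ A_i^c] ≥ 1 − 1/12 = 11/12 > 0, so some outcome avoids every A_i.

25·p = 1/12 ≈ 0.08333; existence CERTIFIED by the union bound.


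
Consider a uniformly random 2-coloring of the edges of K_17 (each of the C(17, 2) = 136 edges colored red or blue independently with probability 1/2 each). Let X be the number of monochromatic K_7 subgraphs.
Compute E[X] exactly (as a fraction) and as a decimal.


Let X = Σ_S X_S over the C(17, 7) = 19448 subsets S of size 7, where X_S = 1 if the K_7 on S is monochromatic.
For a fixed S, the K_7 on S has C(7, 2) = 21 edges. P[all 21 edges red] = (1/2)^21, and likewise for blue, so P[monochromatic] = 2·(1/2)^21 = 2^{1 − 21} = 1/1048576.
By linearity: E[X] = C(17, 7) · 2^{1 − 21} = 19448 · 1/1048576 = 2431/131072.
Numerically: E[X] ≈ 0.019.

E[X] = C(17,7)·2^(1−C(7,2)) = 2431/131072 ≈ 0.019.


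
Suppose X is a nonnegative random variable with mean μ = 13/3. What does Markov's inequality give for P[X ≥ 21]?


μ = E[X] = 13/3, a = 21.
Markov: P[X ≥ 21] ≤ μ/a = (13/3)/21 = 13/63.
Numerically: ≈ 0.206349.
(Since a = 21 > μ = 4.333333, the bound 13/63 is < 1 and informative.)

P[X ≥ 21] ≤ 13/63 ≈ 0.206349.


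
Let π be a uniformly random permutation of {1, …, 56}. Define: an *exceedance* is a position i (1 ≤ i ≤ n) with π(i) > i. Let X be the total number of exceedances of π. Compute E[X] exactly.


Write X = Σ_{i=1}^{56} X_i, where X_i = 1_{π(i) > i}.
For each fixed i, π(i) is uniform over {1, …, 56} (marginal of a uniform permutation), so P[π(i) > i] = (n − i)/n. Summing: Σ_{i=1}^{56} (n − i)/n = (0 + 1 + … + 55)/56 = 56(56 − 1)/(2·56) = (56 − 1)/2.
Hence E[X] = Σ_{i=1}^{56} (56 − i)/56 = 55/2 ≈ 27.500000.

E[X] = 55/2 = 27.500000.


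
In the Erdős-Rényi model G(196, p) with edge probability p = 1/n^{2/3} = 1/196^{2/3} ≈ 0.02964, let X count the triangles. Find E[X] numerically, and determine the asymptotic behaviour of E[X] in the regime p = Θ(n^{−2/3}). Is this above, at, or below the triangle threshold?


Number of potential triangles: C(196, 3) = 1235780.
Each occurs with probability p³ ≈ (0.02964)³ ≈ 2.603082e-05.
By linearity: E[X] = C(196, 3)·p³ ≈ 1235780 · 2.603082e-05 ≈ 32.1684.
Since α = 2/3 < 1, p = c/n^{2/3} ≫ 1/n is above the triangle threshold p ~ 1/n. Asymptotically E[X] ~ (c³/6)·n^{3(1−α)} = (1³/6)·n^{1} → ∞; triangles are abundant w.h.p.

E[X] ≈ 32.1684; in regime p = Θ(1/n^{2/3}) E[X] diverges (above the triangle threshold p ~ 1/n).


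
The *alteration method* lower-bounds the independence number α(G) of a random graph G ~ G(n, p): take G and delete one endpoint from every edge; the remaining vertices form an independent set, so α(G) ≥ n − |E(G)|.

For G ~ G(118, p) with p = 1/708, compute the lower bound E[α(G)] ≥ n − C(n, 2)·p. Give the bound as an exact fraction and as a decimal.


E[|E(G)|] = C(118, 2)·p = 6903 · (1/708) = 39/4.
E[α(G)] ≥ n − E[|E(G)|] = 118 − 39/4 = 433/4.
Numerically: ≈ 108.25000.
(This is only a lower bound; the true E[α(G)] may be larger.)

E[α(G)] ≥ 433/4 ≈ 108.25000.


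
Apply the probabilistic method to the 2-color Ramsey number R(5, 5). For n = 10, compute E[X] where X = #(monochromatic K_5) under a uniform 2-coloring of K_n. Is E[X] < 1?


E[X] = C(10, 5) · 2^{1 − 10} = 252 · 2^{−9} = 252/512.
As a reduced fraction: E[X] = 63/128 ≈ 0.492188.
Is E[X] < 1? YES.
Since E[X] < 1, there exists a 2-coloring of K_{10} with no monochromatic K_5; hence R(5, 5) > 10.

E[X] = 63/128 ≈ 0.492188; E[X] < 1, so R(5, 5) > 10.


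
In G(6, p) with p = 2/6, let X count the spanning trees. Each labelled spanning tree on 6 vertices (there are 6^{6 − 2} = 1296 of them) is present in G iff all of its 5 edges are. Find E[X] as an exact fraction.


K_6 has 6^{6 − 2} = 1296 labelled spanning trees.
For each such spanning tree H, let X_H = 1 if all 5 edges of H are present in G. Then P[X_H = 1] = p^{5} = (1/3)^{5} = 1/243.
By linearity: E[X] = Σ_H E[X_H] = 1296 · p^{5} = 1296 · 1/243 = 16/3.
Numerically: E[X] ≈ 5.33333.

E[X] = 1296 · (1/3)^{5} = 16/3 ≈ 5.33333.


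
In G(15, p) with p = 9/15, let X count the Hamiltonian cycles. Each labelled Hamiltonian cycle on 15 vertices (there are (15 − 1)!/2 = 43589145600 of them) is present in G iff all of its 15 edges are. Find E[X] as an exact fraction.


K_15 has (15 − 1)!/2 = 43589145600 labelled Hamiltonian cycles.
For each such Hamiltonian cycle H, let X_H = 1 if all 15 edges of H are present in G. Then P[X_H = 1] = p^{15} = (3/5)^{15} = 14348907/30517578125.
By linearity: E[X] = Σ_H E[X_H] = 43589145600 · p^{15} = 43589145600 · 14348907/30517578125 = 25018263856954368/1220703125.
Numerically: E[X] ≈ 2.049e+07.

E[X] = 43589145600 · (3/5)^{15} = 25018263856954368/1220703125 ≈ 2.049e+07.


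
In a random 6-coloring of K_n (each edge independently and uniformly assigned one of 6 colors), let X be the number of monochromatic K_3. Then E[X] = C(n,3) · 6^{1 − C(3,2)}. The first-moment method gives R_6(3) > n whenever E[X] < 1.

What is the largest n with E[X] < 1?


We need C(n, 3) · 6^{1 − 3} < 1, i.e. C(n, 3) < 6^{3 − 1} = 36.
Check values of n near the boundary:
  n = 3: C(3, 3) = 1; 1 < 36? YES
  n = 4: C(4, 3) = 4; 4 < 36? YES
  n = 5: C(5, 3) = 10; 10 < 36? YES
  n = 6: C(6, 3) = 20; 20 < 36? YES
  n = 7: C(7, 3) = 35; 35 < 36? YES
  n = 8: C(8, 3) = 56; 56 < 36? NO
  n = 9: C(9, 3) = 84; 84 < 36? NO
  n = 10: C(10, 3) = 120; 120 < 36? NO
The largest n with C(n, 3) < 36 is n = 7 (where E[X] = 35/36 ≈ 0.97222). Hence R_6(3) > 7, i.e. R_6(3) ≥ 8.

Largest n = 7; hence R_6(3) > 7.


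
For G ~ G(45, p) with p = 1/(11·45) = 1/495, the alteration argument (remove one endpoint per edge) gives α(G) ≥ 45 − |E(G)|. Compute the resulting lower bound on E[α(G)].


E[|E(G)|] = C(45, 2)·p = 990 · (1/495) = 2.
E[α(G)] ≥ n − E[|E(G)|] = 45 − 2 = 43.
Numerically: ≈ 43.000.
(This is only a lower bound; the true E[α(G)] may be larger.)

E[α(G)] ≥ 43 ≈ 43.000.


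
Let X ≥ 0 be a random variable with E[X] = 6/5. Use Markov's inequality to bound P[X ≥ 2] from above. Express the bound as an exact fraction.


μ = E[X] = 6/5, a = 2.
Markov: P[X ≥ 2] ≤ μ/a = (6/5)/2 = 3/5.
Numerically: ≈ 0.600.
(Since a = 2 > μ = 1.200, the bound 3/5 is < 1 and informative.)

P[X ≥ 2] ≤ 3/5 ≈ 0.600.


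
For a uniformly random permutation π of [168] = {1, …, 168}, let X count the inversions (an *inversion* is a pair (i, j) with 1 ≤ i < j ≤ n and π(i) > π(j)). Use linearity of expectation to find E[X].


Write X = Σ X_I over the C(168, 2) = 14028 pairs i < j, with X_I the indicator of one inversion.
There are 14028 indicators.
For each fixed pair i < j, the values π(i) and π(j) are two distinct elements of {1, …, 168} in uniformly random order; by symmetry P[π(i) > π(j)] = 1/2.
By linearity: E[X] = 14028 · (1/2) = C(168, 2) · (1/2) = 14028/2 = 7014 ≈ 7014.000000.

E[X] = 7014 = 7014.000000.


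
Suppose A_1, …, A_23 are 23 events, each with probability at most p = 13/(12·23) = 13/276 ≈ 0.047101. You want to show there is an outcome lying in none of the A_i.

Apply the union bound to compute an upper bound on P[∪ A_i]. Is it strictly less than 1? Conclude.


Union bound: P[∪_{i=1}^{23} A_i] ≤ Σ_i P[A_i] ≤ 23·p = 23·(13/276) = 13/12.
Numerically: 13/12 ≈ 1.083333.
Is 13/12 < 1? NO.
Since the bound 13/12 is ≥ 1, the union bound is uninformative here; it does NOT by itself certify existence.

23·p = 13/12 ≈ 1.083333; existence NOT certified by the union bound.


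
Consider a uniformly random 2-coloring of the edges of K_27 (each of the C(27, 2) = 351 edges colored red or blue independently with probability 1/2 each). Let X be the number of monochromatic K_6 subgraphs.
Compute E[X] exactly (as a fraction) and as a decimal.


Let X = Σ_S X_S over the C(27, 6) = 296010 subsets S of size 6, where X_S = 1 if the K_6 on S is monochromatic.
For a fixed S, the K_6 on S has C(6, 2) = 15 edges. P[all 15 edges red] = (1/2)^15, and likewise for blue, so P[monochromatic] = 2·(1/2)^15 = 2^{1 − 15} = 1/16384.
Summing: E[X] = C(27, 6) · 2^{1 − 15} = 296010 · 1/16384 = 148005/8192.
Numerically: E[X] ≈ 18.067017.

E[X] = C(27,6)·2^(1−C(6,2)) = 148005/8192 ≈ 18.067017.


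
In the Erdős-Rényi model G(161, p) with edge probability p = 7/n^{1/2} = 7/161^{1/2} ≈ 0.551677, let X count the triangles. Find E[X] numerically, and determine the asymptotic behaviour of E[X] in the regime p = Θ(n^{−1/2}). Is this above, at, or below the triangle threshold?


Number of potential triangles: C(161, 3) = 682640.
Each occurs with probability p³ ≈ (0.551677)³ ≈ 1.67901782e-01.
By linearity: E[X] = C(161, 3)·p³ ≈ 682640 · 1.67901782e-01 ≈ 114616.472600.
Since α = 1/2 < 1, p = c/n^{1/2} ≫ 1/n is above the triangle threshold p ~ 1/n. Asymptotically E[X] ~ (c³/6)·n^{3(1−α)} = (7³/6)·n^{1.5} → ∞; triangles are abundant w.h.p.

E[X] ≈ 114616.472600; in regime p = Θ(1/n^{1/2}) E[X] diverges (above the triangle threshold p ~ 1/n).


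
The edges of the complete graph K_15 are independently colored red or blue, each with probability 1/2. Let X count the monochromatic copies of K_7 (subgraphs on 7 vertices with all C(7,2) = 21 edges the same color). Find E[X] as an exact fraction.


Let X = Σ_S X_S over the C(15, 7) = 6435 subsets S of size 7, where X_S = 1 if the K_7 on S is monochromatic.
For a fixed S, the K_7 on S has C(7, 2) = 21 edges. P[all 21 edges red] = (1/2)^21, and likewise for blue, so P[monochromatic] = 2·(1/2)^21 = 2^{1 − 21} = 1/1048576.
Summing: E[X] = C(15, 7) · 2^{1 − 21} = 6435 · 1/1048576 = 6435/1048576.
Numerically: E[X] ≈ 0.006.

E[X] = C(15,7)·2^(1−C(7,2)) = 6435/1048576 ≈ 0.006.


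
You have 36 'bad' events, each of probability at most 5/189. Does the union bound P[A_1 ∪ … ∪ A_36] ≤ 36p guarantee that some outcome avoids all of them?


Union bound: P[∪_{i=1}^{36} A_i] ≤ Σ_i P[A_i] ≤ 36·p = 36·(5/189) = 20/21.
Numerically: 20/21 ≈ 0.9523810.
Is 20/21 < 1? YES.
Since P[∪ A_i] ≤ 20/21 < 1, the complement has P[∩ A_i^c] ≥ 1 − 20/21 = 1/21 > 0, so some outcome avoids every A_i.

36·p = 20/21 ≈ 0.9523810; existence CERTIFIED by the union bound.


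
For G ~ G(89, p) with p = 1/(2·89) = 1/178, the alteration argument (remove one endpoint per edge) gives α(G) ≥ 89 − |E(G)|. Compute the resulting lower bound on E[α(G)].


E[|E(G)|] = C(89, 2)·p = 3916 · (1/178) = 22.
E[α(G)] ≥ n − E[|E(G)|] = 89 − 22 = 67.
Numerically: ≈ 67.000.
(This is only a lower bound; the true E[α(G)] may be larger.)

E[α(G)] ≥ 67 ≈ 67.000.


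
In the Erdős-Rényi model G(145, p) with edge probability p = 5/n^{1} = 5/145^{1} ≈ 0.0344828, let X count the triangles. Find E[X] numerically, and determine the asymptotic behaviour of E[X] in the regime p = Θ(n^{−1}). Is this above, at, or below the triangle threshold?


Number of potential triangles: C(145, 3) = 497640.
Each occurs with probability p³ ≈ (0.0344828)³ ≈ 4.10020911e-05.
By linearity: E[X] = C(145, 3)·p³ ≈ 497640 · 4.10020911e-05 ≈ 20.404281.
Here α = 1, so p = 5/n is exactly at the triangle threshold p ~ 1/n. Asymptotically E[X] → c³/6 = 5³/6 = 125/6 ≈ 20.833333, a bounded constant. In this regime the triangle count is asymptotically Poisson(c³/6).

E[X] ≈ 20.404281; in regime p = Θ(1/n^{1}) E[X] stays bounded (at the triangle threshold p ~ 1/n).


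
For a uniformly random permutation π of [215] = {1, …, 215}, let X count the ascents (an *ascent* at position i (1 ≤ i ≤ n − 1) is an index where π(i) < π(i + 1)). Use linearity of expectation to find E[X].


Write X = Σ X_I over i = 1, …, 214, with X_I the indicator of one ascent.
There are 214 indicators.
For each fixed i, the pair (π(i), π(i+1)) is a uniformly random ordered pair of distinct values from {1, …, 215}; by symmetry P[π(i) < π(i+1)] = 1/2.
By linearity: E[X] = 214 · (1/2) = (215 − 1) · (1/2) = 107 ≈ 107.0000.

E[X] = 107 = 107.0000.


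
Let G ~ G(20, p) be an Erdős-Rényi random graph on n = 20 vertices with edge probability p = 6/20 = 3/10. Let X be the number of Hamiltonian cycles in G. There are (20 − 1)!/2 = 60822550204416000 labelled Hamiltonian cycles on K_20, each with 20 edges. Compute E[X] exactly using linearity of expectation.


K_20 has (20 − 1)!/2 = 60822550204416000 labelled Hamiltonian cycles.
For each such Hamiltonian cycle H, let X_H = 1 if all 20 edges of H are present in G. Then P[X_H = 1] = p^{20} = (3/10)^{20} = 3486784401/100000000000000000000.
Summing the indicators: E[X] = Σ_H E[X_H] = 60822550204416000 · p^{20} = 60822550204416000 · 3486784401/100000000000000000000 = 51776152168407487821/24414062500000.
Numerically: E[X] ≈ 2.121e+06.

E[X] = 60822550204416000 · (3/10)^{20} = 51776152168407487821/24414062500000 ≈ 2.121e+06.


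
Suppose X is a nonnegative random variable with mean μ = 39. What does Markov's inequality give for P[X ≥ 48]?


μ = E[X] = 39, a = 48.
Markov: P[X ≥ 48] ≤ μ/a = (39)/48 = 13/16.
Numerically: ≈ 0.812.
(Since a = 48 > μ = 39.000, the bound 13/16 is < 1 and informative.)

P[X ≥ 48] ≤ 13/16 ≈ 0.812.


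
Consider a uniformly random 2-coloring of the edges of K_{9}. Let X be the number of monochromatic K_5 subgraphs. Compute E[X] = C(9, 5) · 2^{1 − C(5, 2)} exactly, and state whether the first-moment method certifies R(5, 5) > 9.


E[X] = C(9, 5) · 2^{1 − 10} = 126 · 2^{−9} = 126/512.
As a reduced fraction: E[X] = 63/256 ≈ 0.246.
Is E[X] < 1? YES.
Since E[X] < 1, there exists a 2-coloring of K_{9} with no monochromatic K_5; hence R(5, 5) > 9.

E[X] = 63/256 ≈ 0.246; E[X] < 1, so R(5, 5) > 9.


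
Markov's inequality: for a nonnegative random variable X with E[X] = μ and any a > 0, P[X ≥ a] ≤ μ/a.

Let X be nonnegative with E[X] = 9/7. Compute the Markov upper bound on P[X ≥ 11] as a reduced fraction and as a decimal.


μ = E[X] = 9/7, a = 11.
Markov: P[X ≥ 11] ≤ μ/a = (9/7)/11 = 9/77.
Numerically: ≈ 0.117.
(Since a = 11 > μ = 1.286, the bound 9/77 is < 1 and informative.)

P[X ≥ 11] ≤ 9/77 ≈ 0.117.


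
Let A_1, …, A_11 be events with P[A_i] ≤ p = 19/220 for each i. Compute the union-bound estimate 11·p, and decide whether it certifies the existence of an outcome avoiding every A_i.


Union bound: P[∪_{i=1}^{11} A_i] ≤ Σ_i P[A_i] ≤ 11·p = 11·(19/220) = 19/20.
Numerically: 19/20 ≈ 0.950.
Is 19/20 < 1? YES.
Since P[∪ A_i] ≤ 19/20 < 1, the complement has P[∩ A_i^c] ≥ 1 − 19/20 = 1/20 > 0, so some outcome avoids every A_i.

11·p = 19/20 ≈ 0.950; existence CERTIFIED by the union bound.


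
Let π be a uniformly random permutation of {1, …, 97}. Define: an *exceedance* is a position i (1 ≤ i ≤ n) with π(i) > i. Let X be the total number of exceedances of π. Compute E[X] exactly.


Write X = Σ_{i=1}^{97} X_i, where X_i = 1_{π(i) > i}.
For each fixed i, π(i) is uniform over {1, …, 97} (marginal of a uniform permutation), so P[π(i) > i] = (n − i)/n. Summing: Σ_{i=1}^{97} (n − i)/n = (0 + 1 + … + 96)/97 = 97(97 − 1)/(2·97) = (97 − 1)/2.
Hence E[X] = Σ_{i=1}^{97} (97 − i)/97 = 48 ≈ 48.0000.

E[X] = 48 = 48.0000.


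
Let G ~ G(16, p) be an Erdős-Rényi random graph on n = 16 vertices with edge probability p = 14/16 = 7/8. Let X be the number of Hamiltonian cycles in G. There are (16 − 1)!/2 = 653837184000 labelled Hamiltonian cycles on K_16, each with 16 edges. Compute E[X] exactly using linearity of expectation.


K_16 has (16 − 1)!/2 = 653837184000 labelled Hamiltonian cycles.
For each such Hamiltonian cycle H, let X_H = 1 if all 16 edges of H are present in G. Then P[X_H = 1] = p^{16} = (7/8)^{16} = 33232930569601/281474976710656.
Summing the indicators: E[X] = Σ_H E[X_H] = 653837184000 · p^{16} = 653837184000 · 33232930569601/281474976710656 = 21219654042671322112875/274877906944.
Numerically: E[X] ≈ 7.71967e+10.

E[X] = 653837184000 · (7/8)^{16} = 21219654042671322112875/274877906944 ≈ 7.71967e+10.


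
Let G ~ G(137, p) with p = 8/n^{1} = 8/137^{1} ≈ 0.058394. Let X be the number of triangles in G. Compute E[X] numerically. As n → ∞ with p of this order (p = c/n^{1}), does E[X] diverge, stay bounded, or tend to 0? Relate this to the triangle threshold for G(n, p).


Number of potential triangles: C(137, 3) = 419220.
Each occurs with probability p³ ≈ (0.058394)³ ≈ 1.9911696e-04.
By linearity: E[X] = C(137, 3)·p³ ≈ 419220 · 1.9911696e-04 ≈ 83.47381.
Here α = 1, so p = 8/n is exactly at the triangle threshold p ~ 1/n. Asymptotically E[X] → c³/6 = 8³/6 = 256/3 ≈ 85.33333, a bounded constant. In this regime the triangle count is asymptotically Poisson(c³/6).

E[X] ≈ 83.47381; in regime p = Θ(1/n^{1}) E[X] stays bounded (at the triangle threshold p ~ 1/n).


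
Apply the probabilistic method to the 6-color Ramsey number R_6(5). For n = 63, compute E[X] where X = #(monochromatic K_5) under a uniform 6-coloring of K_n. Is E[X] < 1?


E[X] = C(63, 5) · 6^{1 − 10} = 7028847 · 6^{−9} = 7028847/10077696.
As a reduced fraction: E[X] = 780983/1119744 ≈ 0.69747.
Is E[X] < 1? YES.
Since E[X] < 1, there exists a 6-coloring of K_{63} with no monochromatic K_5; hence R_6(5) > 63.

E[X] = 780983/1119744 ≈ 0.69747; E[X] < 1, so R_6(5) > 63.


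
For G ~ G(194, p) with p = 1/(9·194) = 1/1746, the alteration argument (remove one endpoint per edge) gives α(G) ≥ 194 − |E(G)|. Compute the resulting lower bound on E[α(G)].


E[|E(G)|] = C(194, 2)·p = 18721 · (1/1746) = 193/18.
E[α(G)] ≥ n − E[|E(G)|] = 194 − 193/18 = 3299/18.
Numerically: ≈ 183.278.
(This is only a lower bound; the true E[α(G)] may be larger.)

E[α(G)] ≥ 3299/18 ≈ 183.278.


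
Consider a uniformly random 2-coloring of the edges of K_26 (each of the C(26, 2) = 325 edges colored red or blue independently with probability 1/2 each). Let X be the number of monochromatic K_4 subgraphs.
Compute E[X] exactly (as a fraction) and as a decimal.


Let X = Σ_S X_S over the C(26, 4) = 14950 subsets S of size 4, where X_S = 1 if the K_4 on S is monochromatic.
For a fixed S, the K_4 on S has C(4, 2) = 6 edges. P[all 6 edges red] = (1/2)^6, and likewise for blue, so P[monochromatic] = 2·(1/2)^6 = 2^{1 − 6} = 1/32.
By linearity of expectation: E[X] = C(26, 4) · 2^{1 − 6} = 14950 · 1/32 = 7475/16.
Numerically: E[X] ≈ 467.1875.

E[X] = C(26,4)·2^(1−C(4,2)) = 7475/16 ≈ 467.1875.


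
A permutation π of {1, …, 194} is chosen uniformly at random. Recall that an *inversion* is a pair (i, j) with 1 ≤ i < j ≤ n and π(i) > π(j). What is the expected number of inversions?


Write X = Σ X_I over the C(194, 2) = 18721 pairs i < j, with X_I the indicator of one inversion.
There are 18721 indicators.
For each fixed pair i < j, the values π(i) and π(j) are two distinct elements of {1, …, 194} in uniformly random order; by symmetry P[π(i) > π(j)] = 1/2.
By linearity: E[X] = 18721 · (1/2) = C(194, 2) · (1/2) = 18721/2 = 18721/2 ≈ 9360.500000.

E[X] = 18721/2 = 9360.500000.


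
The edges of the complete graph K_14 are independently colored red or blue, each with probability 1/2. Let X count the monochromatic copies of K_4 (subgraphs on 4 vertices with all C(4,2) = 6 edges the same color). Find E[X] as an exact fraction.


Let X = Σ_S X_S over the C(14, 4) = 1001 subsets S of size 4, where X_S = 1 if the K_4 on S is monochromatic.
For a fixed S, the K_4 on S has C(4, 2) = 6 edges. P[all 6 edges red] = (1/2)^6, and likewise for blue, so P[monochromatic] = 2·(1/2)^6 = 2^{1 − 6} = 1/32.
By linearity of expectation: E[X] = C(14, 4) · 2^{1 − 6} = 1001 · 1/32 = 1001/32.
Numerically: E[X] ≈ 31.281.

E[X] = C(14,4)·2^(1−C(4,2)) = 1001/32 ≈ 31.281.


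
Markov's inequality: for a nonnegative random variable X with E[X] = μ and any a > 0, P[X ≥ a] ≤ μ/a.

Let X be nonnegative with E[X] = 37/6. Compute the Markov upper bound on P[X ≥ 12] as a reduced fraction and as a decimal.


μ = E[X] = 37/6, a = 12.
Markov: P[X ≥ 12] ≤ μ/a = (37/6)/12 = 37/72.
Numerically: ≈ 0.514.
(Since a = 12 > μ = 6.167, the bound 37/72 is < 1 and informative.)

P[X ≥ 12] ≤ 37/72 ≈ 0.514.


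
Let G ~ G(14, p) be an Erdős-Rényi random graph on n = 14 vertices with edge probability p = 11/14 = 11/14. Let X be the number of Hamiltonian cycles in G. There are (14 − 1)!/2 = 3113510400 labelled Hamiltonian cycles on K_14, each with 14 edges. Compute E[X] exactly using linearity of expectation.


K_14 has (14 − 1)!/2 = 3113510400 labelled Hamiltonian cycles.
For each such Hamiltonian cycle H, let X_H = 1 if all 14 edges of H are present in G. Then P[X_H = 1] = p^{14} = (11/14)^{14} = 379749833583241/11112006825558016.
By linearity of expectation: E[X] = Σ_H E[X_H] = 3113510400 · p^{14} = 3113510400 · 379749833583241/11112006825558016 = 329898174179601037725/3100448333024.
Numerically: E[X] ≈ 1.06e+08.

E[X] = 3113510400 · (11/14)^{14} = 329898174179601037725/3100448333024 ≈ 1.06e+08.


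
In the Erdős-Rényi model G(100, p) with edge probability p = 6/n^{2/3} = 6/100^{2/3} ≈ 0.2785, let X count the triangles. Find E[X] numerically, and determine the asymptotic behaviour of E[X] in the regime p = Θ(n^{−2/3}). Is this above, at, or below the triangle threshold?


Number of potential triangles: C(100, 3) = 161700.
Each occurs with probability p³ ≈ (0.2785)³ ≈ 2.1600000e-02.
By linearity: E[X] = C(100, 3)·p³ ≈ 161700 · 2.1600000e-02 ≈ 3492.72000.
Since α = 2/3 < 1, p = c/n^{2/3} ≫ 1/n is above the triangle threshold p ~ 1/n. Asymptotically E[X] ~ (c³/6)·n^{3(1−α)} = (6³/6)·n^{1} → ∞; triangles are abundant w.h.p.

E[X] ≈ 3492.72000; in regime p = Θ(1/n^{2/3}) E[X] diverges (above the triangle threshold p ~ 1/n).


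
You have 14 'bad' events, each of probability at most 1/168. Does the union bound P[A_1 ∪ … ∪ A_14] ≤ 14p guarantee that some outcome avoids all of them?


Union bound: P[∪_{i=1}^{14} A_i] ≤ Σ_i P[A_i] ≤ 14·p = 14·(1/168) = 1/12.
Numerically: 1/12 ≈ 0.083.
Is 1/12 < 1? YES.
Since P[∪ A_i] ≤ 1/12 < 1, the complement has P[∩ A_i^c] ≥ 1 − 1/12 = 11/12 > 0, so some outcome avoids every A_i.

14·p = 1/12 ≈ 0.083; existence CERTIFIED by the union bound.


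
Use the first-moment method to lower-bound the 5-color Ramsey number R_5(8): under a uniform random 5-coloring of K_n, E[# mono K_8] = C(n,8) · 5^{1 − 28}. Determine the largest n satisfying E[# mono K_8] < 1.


We need C(n, 8) · 5^{1 − 28} < 1, i.e. C(n, 8) < 5^{28 − 1} = 7450580596923828125.
Check values of n near the boundary:
  n = 860: C(860, 8) = 7182671140665308145; 7182671140665308145 < 7450580596923828125? YES
  n = 861: C(861, 8) = 7250034996615275865; 7250034996615275865 < 7450580596923828125? YES
  n = 862: C(862, 8) = 7317951015318931845; 7317951015318931845 < 7450580596923828125? YES
  n = 863: C(863, 8) = 7386423071602617757; 7386423071602617757 < 7450580596923828125? YES
  n = 864: C(864, 8) = 7455455062926006708; 7455455062926006708 < 7450580596923828125? NO
  n = 865: C(865, 8) = 7525050909487743060; 7525050909487743060 < 7450580596923828125? NO
  n = 866: C(866, 8) = 7595214554331451620; 7595214554331451620 < 7450580596923828125? NO
The largest n with C(n, 8) < 7450580596923828125 is n = 863 (where E[X] = 7386423071602617757/7450580596923828125 ≈ 0.991389). Hence R_5(8) > 863, i.e. R_5(8) ≥ 864.

Largest n = 863; hence R_5(8) > 863.


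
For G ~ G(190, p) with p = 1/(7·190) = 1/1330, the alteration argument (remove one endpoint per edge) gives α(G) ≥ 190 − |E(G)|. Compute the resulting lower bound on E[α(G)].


E[|E(G)|] = C(190, 2)·p = 17955 · (1/1330) = 27/2.
E[α(G)] ≥ n − E[|E(G)|] = 190 − 27/2 = 353/2.
Numerically: ≈ 176.5000.
(This is only a lower bound; the true E[α(G)] may be larger.)

E[α(G)] ≥ 353/2 ≈ 176.5000.


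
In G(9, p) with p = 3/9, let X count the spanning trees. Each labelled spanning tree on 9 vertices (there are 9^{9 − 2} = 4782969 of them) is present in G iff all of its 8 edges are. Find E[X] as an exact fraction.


K_9 has 9^{9 − 2} = 4782969 labelled spanning trees.
For each such spanning tree H, let X_H = 1 if all 8 edges of H are present in G. Then P[X_H = 1] = p^{8} = (1/3)^{8} = 1/6561.
Summing the indicators: E[X] = Σ_H E[X_H] = 4782969 · p^{8} = 4782969 · 1/6561 = 729.
Numerically: E[X] ≈ 729.

E[X] = 4782969 · (1/3)^{8} = 729 ≈ 729.


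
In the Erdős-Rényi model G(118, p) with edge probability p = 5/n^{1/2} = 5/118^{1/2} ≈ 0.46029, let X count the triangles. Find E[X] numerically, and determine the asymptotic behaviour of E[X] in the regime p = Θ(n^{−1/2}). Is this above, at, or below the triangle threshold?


Number of potential triangles: C(118, 3) = 266916.
Each occurs with probability p³ ≈ (0.46029)³ ≈ 9.7518498e-02.
By linearity: E[X] = C(118, 3)·p³ ≈ 266916 · 9.7518498e-02 ≈ 26029.24732.
Since α = 1/2 < 1, p = c/n^{1/2} ≫ 1/n is above the triangle threshold p ~ 1/n. Asymptotically E[X] ~ (c³/6)·n^{3(1−α)} = (5³/6)·n^{1.5} → ∞; triangles are abundant w.h.p.

E[X] ≈ 26029.24732; in regime p = Θ(1/n^{1/2}) E[X] diverges (above the triangle threshold p ~ 1/n).


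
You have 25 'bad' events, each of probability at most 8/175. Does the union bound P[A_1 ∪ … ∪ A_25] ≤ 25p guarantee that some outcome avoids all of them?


Union bound: P[∪_{i=1}^{25} A_i] ≤ Σ_i P[A_i] ≤ 25·p = 25·(8/175) = 8/7.
Numerically: 8/7 ≈ 1.142857.
Is 8/7 < 1? NO.
Since the bound 8/7 is ≥ 1, the union bound is uninformative here; it does NOT by itself certify existence.

25·p = 8/7 ≈ 1.142857; existence NOT certified by the union bound.


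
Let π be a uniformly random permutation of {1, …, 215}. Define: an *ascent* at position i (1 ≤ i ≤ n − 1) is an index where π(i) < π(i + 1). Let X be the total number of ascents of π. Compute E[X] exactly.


Write X = Σ X_I over i = 1, …, 214, with X_I the indicator of one ascent.
There are 214 indicators.
For each fixed i, the pair (π(i), π(i+1)) is a uniformly random ordered pair of distinct values from {1, …, 215}; by symmetry P[π(i) < π(i+1)] = 1/2.
By linearity: E[X] = 214 · (1/2) = (215 − 1) · (1/2) = 107 ≈ 107.000.

E[X] = 107 = 107.000.


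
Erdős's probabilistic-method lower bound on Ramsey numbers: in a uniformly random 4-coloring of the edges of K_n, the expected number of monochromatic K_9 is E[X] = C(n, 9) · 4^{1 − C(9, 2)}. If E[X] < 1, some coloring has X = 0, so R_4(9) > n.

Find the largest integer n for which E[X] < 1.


We need C(n, 9) · 4^{1 − 36} < 1, i.e. C(n, 9) < 4^{36 − 1} = 1180591620717411303424.
Check values of n near the boundary:
  n = 913: C(913, 9) = 1167605542753639808390; 1167605542753639808390 < 1180591620717411303424? YES
  n = 914: C(914, 9) = 1179217089587653905932; 1179217089587653905932 < 1180591620717411303424? YES
  n = 915: C(915, 9) = 1190931166636537885130; 1190931166636537885130 < 1180591620717411303424? NO
  n = 916: C(916, 9) = 1202748565202942340440; 1202748565202942340440 < 1180591620717411303424? NO
  n = 917: C(917, 9) = 1214670081818390006810; 1214670081818390006810 < 1180591620717411303424? NO
The largest n with C(n, 9) < 1180591620717411303424 is n = 914 (where E[X] = 294804272396913476483/295147905179352825856 ≈ 0.9988). Hence R_4(9) > 914, i.e. R_4(9) ≥ 915.

Largest n = 914; hence R_4(9) > 914.
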